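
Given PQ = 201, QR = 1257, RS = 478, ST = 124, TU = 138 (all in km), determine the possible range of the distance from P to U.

The maximum is all hops collinear in one direction: 201 + 1257 + 478 + 124 + 138 = 2198.
The longest hop is 1257; the others sum to 941. Folding the others back against it leaves at least 1257 − 941 = 316.

316 ≤ PU ≤ 2198 km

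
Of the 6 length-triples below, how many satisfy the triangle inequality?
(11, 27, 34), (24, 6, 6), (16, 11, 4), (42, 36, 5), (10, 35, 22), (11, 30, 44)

1

(11,27,34): 11+27 > 34 → valid
(6,6,24): 6+6 ≤ 24 → not valid
(4,11,16): 4+11 ≤ 16 → not valid
(5,36,42): 5+36 ≤ 42 → not valid
(10,22,35): 10+22 ≤ 35 → not valid
(11,30,44): 11+30 ≤ 44 → not valid
1 of the 6 triples forms a triangle.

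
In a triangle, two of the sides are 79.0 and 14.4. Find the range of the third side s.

64.6 < s < 93.4

By the triangle inequality, s must be less than 79.0 + 14.4 = 93.4 and greater than |79.0 − 14.4| = 64.6.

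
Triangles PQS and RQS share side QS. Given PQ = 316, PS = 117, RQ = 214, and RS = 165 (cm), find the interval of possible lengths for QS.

199 < QS < 379

From triangle PQS: |316 − 117| < QS < 316 + 117, i.e. 199 < QS < 433.
From triangle RQS: 49 < QS < 379.
Both must hold, so QS lies in the intersection.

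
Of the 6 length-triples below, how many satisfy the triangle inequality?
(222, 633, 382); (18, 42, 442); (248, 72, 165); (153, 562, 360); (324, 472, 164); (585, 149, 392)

1

(222,382,633): 222+382 ≤ 633 → not valid
(18,42,442): 18+42 ≤ 442 → not valid
(72,165,248): 72+165 ≤ 248 → not valid
(153,360,562): 153+360 ≤ 562 → not valid
(164,324,472): 164+324 > 472 → valid
(149,392,585): 149+392 ≤ 585 → not valid
1 of the 6 triples forms a triangle.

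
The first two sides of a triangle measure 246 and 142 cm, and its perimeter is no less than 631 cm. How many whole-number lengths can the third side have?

Triangle inequality: 104 < x < 388. Perimeter ≥ 631 gives x ≥ 631 − 246 − 142 = 243.
So 243 ≤ x < 388; integers 243 through 387: 145 values.

145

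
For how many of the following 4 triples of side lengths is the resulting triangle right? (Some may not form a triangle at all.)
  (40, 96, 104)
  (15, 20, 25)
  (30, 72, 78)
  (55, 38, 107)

3

(40,96,104): 40²+96² = 10816 = 104² → right
(15,20,25): 15²+20² = 625 = 25² → right
(30,72,78): 30²+72² = 6084 = 78² → right
(55,38,107): 38+55 ≤ 107, not a triangle
3 of the 4 are right.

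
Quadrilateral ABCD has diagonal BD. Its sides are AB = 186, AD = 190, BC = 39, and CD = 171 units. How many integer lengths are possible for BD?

77

From triangle ABD: 4 < BD < 376.
From triangle CBD: 132 < BD < 210.
Intersection: 132 < BD < 210, so integers 133 through 209: 77 values.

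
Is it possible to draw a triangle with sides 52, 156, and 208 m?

The two shorter sides sum to 208, exactly equal to the longest side 208.
That gives only a degenerate (flat) triangle — the inequality must be strict.

No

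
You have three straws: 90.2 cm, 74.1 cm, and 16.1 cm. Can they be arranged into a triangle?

The two shorter sides sum to 90.2, exactly equal to the longest side 90.2.
That gives only a degenerate (flat) triangle — the inequality must be strict.

No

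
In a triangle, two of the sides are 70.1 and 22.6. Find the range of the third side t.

By the triangle inequality, t must be less than 70.1 + 22.6 = 92.7 and greater than |70.1 − 22.6| = 47.5.

47.5 < t < 92.7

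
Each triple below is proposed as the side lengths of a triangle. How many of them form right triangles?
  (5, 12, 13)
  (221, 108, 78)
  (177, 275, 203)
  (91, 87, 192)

1

(5,12,13): 5²+12² = 169 = 13² → right
(221,108,78): 78+108 ≤ 221, not a triangle
(177,275,203): 177²+203² = 72538 < 75625 = 275² → obtuse
(91,87,192): 87+91 ≤ 192, not a triangle
1 of the 4 is right.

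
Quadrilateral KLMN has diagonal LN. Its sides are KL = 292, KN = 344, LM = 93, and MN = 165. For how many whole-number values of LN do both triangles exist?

From triangle KLN: 52 < LN < 636.
From triangle MLN: 72 < LN < 258.
Intersection: 72 < LN < 258, so integers 73 through 257: 185 values.

185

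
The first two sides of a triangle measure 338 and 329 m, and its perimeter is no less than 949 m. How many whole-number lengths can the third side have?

385

Triangle inequality: 9 < x < 667. Perimeter ≥ 949 gives x ≥ 949 − 338 − 329 = 282.
So 282 ≤ x < 667; integers 282 through 666: 385 values.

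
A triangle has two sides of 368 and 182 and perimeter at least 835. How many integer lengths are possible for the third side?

Triangle inequality: 186 < x < 550. Perimeter ≥ 835 gives x ≥ 835 − 368 − 182 = 285.
So 285 ≤ x < 550; integers 285 through 549: 265 values.

265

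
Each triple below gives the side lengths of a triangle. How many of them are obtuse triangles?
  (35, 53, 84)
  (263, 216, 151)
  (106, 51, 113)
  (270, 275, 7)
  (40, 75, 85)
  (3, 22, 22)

2

(35,53,84): 35²+53² = 4034 < 7056 = 84² → obtuse
(263,216,151): 151²+216² = 69457 > 69169 = 263² → acute
(106,51,113): 51²+106² = 13837 > 12769 = 113² → acute
(270,275,7): 7²+270² = 72949 < 75625 = 275² → obtuse
(40,75,85): 40²+75² = 7225 = 85² → right
(3,22,22): 3²+22² = 493 > 484 = 22² → acute
2 of the 6 are obtuse.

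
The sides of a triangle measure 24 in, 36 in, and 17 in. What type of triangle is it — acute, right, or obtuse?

Compare the square of the longest side to the sum of squares of the other two: 17² + 24² = 865 < 1296 = 36².

obtuse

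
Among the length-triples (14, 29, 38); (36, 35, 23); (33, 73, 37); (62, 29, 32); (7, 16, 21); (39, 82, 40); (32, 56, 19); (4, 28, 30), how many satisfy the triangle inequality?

(14,29,38): 14+29 > 38 → valid
(23,35,36): 23+35 > 36 → valid
(33,37,73): 33+37 ≤ 73 → not valid
(29,32,62): 29+32 ≤ 62 → not valid
(7,16,21): 7+16 > 21 → valid
(39,40,82): 39+40 ≤ 82 → not valid
(19,32,56): 19+32 ≤ 56 → not valid
(4,28,30): 4+28 > 30 → valid
4 of the 8 triples form a triangle.

4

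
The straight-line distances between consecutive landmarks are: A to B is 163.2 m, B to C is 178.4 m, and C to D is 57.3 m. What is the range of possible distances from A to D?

0 ≤ AD ≤ 398.9 m

The maximum is all hops collinear in one direction: 163.2 + 178.4 + 57.3 = 398.9.
The longest hop is 178.4; the others sum to 220.5. Since 178.4 ≤ 220.5, the path can fold back on itself completely, so the minimum distance is 0.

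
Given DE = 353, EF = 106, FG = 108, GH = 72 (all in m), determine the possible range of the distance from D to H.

67 ≤ DH ≤ 639 m

The maximum is all hops collinear in one direction: 353 + 106 + 108 + 72 = 639.
The longest hop is 353; the others sum to 286. Folding the others back against it leaves at least 353 − 286 = 67.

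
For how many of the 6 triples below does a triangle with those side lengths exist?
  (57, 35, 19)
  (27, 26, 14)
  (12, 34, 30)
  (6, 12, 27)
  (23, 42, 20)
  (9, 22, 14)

4

(19,35,57): 19+35 ≤ 57 → not valid
(14,26,27): 14+26 > 27 → valid
(12,30,34): 12+30 > 34 → valid
(6,12,27): 6+12 ≤ 27 → not valid
(20,23,42): 20+23 > 42 → valid
(9,14,22): 9+14 > 22 → valid
4 of the 6 triples form a triangle.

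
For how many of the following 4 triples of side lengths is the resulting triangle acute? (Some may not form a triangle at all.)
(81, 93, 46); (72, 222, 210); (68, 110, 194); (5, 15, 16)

1

(81,93,46): 46²+81² = 8677 > 8649 = 93² → acute
(72,222,210): 72²+210² = 49284 = 222² → right
(68,110,194): 68+110 ≤ 194, not a triangle
(5,15,16): 5²+15² = 250 < 256 = 16² → obtuse
1 of the 4 is acute.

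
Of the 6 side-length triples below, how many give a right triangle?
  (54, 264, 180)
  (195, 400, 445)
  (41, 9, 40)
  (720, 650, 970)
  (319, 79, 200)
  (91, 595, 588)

4

(54,264,180): 54+180 ≤ 264, not a triangle
(195,400,445): 195²+400² = 198025 = 445² → right
(41,9,40): 9²+40² = 1681 = 41² → right
(720,650,970): 650²+720² = 940900 = 970² → right
(319,79,200): 79+200 ≤ 319, not a triangle
(91,595,588): 91²+588² = 354025 = 595² → right
4 of the 6 are right.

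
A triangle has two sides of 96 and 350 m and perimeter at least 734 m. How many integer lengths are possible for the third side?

Triangle inequality: 254 < x < 446. Perimeter ≥ 734 gives x ≥ 734 − 96 − 350 = 288.
So 288 ≤ x < 446; integers 288 through 445: 158 values.

158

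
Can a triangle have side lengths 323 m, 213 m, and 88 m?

No

The longest side is 323, but the other two sum to only 301.
301 < 323, so the triangle inequality fails.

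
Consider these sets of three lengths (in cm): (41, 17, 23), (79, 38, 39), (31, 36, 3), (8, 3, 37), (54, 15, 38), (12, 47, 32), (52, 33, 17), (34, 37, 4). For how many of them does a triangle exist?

1

(17,23,41): 17+23 ≤ 41 → not valid
(38,39,79): 38+39 ≤ 79 → not valid
(3,31,36): 3+31 ≤ 36 → not valid
(3,8,37): 3+8 ≤ 37 → not valid
(15,38,54): 15+38 ≤ 54 → not valid
(12,32,47): 12+32 ≤ 47 → not valid
(17,33,52): 17+33 ≤ 52 → not valid
(4,34,37): 4+34 > 37 → valid
1 of the 8 triples forms a triangle.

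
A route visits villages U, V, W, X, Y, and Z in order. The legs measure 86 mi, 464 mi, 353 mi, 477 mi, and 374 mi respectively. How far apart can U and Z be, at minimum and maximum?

The maximum is all hops collinear in one direction: 86 + 464 + 353 + 477 + 374 = 1754.
The longest hop is 477; the others sum to 1277. Since 477 ≤ 1277, the path can fold back on itself completely, so the minimum distance is 0.

0 ≤ UZ ≤ 1754 mi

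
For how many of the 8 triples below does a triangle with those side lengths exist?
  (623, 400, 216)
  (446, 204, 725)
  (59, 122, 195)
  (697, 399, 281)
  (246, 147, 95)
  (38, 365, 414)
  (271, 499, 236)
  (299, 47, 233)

(216,400,623): 216+400 ≤ 623 → not valid
(204,446,725): 204+446 ≤ 725 → not valid
(59,122,195): 59+122 ≤ 195 → not valid
(281,399,697): 281+399 ≤ 697 → not valid
(95,147,246): 95+147 ≤ 246 → not valid
(38,365,414): 38+365 ≤ 414 → not valid
(236,271,499): 236+271 > 499 → valid
(47,233,299): 47+233 ≤ 299 → not valid
1 of the 8 triples forms a triangle.

1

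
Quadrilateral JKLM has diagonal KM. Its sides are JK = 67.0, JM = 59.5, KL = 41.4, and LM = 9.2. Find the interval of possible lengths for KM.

From triangle JKM: |67.0 − 59.5| < KM < 67.0 + 59.5, i.e. 7.5 < KM < 126.5.
From triangle LKM: 32.2 < KM < 50.6.
Both must hold, so KM lies in the intersection.

32.2 < KM < 50.6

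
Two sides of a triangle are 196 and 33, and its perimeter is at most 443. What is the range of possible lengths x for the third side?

163 < x ≤ 214

Triangle inequality alone gives 163 < x < 229.
The perimeter condition gives x ≤ 443 − 196 − 33 = 214.
Intersecting the two: 163 < x ≤ 214.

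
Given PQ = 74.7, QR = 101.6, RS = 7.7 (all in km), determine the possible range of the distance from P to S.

The maximum is all hops collinear in one direction: 74.7 + 101.6 + 7.7 = 184.0.
The longest hop is 101.6; the others sum to 82.4. Folding the others back against it leaves at least 101.6 − 82.4 = 19.2.

19.2 ≤ PS ≤ 184.0 km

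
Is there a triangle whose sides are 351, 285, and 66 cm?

The two shorter sides sum to 351, exactly equal to the longest side 351.
That gives only a degenerate (flat) triangle — the inequality must be strict.

No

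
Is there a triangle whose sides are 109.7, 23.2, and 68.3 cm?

The longest side is 109.7, but the other two sum to only 91.5.
91.5 < 109.7, so the triangle inequality fails.

No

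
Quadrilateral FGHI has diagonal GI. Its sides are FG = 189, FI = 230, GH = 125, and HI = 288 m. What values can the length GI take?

163 < GI < 413

From triangle FGI: |189 − 230| < GI < 189 + 230, i.e. 41 < GI < 419.
From triangle HGI: 163 < GI < 413.
Both must hold, so GI lies in the intersection.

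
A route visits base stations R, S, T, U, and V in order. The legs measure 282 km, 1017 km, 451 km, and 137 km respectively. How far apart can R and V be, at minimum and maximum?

147 ≤ RV ≤ 1887 km

The maximum is all hops collinear in one direction: 282 + 1017 + 451 + 137 = 1887.
The longest hop is 1017; the others sum to 870. Folding the others back against it leaves at least 1017 − 870 = 147.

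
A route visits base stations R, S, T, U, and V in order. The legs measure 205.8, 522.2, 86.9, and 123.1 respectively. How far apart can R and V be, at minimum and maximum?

The maximum is all hops collinear in one direction: 205.8 + 522.2 + 86.9 + 123.1 = 938.0.
The longest hop is 522.2; the others sum to 415.8. Folding the others back against it leaves at least 522.2 − 415.8 = 106.4.

106.4 ≤ RV ≤ 938.0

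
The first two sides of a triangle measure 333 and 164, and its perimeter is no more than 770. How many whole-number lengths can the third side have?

104

Triangle inequality: 169 < x < 497. Perimeter ≤ 770 gives x ≤ 770 − 333 − 164 = 273.
So 169 < x ≤ 273; integers 170 through 273: 104 values.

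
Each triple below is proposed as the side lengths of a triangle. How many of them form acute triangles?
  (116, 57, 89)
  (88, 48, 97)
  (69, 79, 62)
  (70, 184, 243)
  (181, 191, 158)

(116,57,89): 57²+89² = 11170 < 13456 = 116² → obtuse
(88,48,97): 48²+88² = 10048 > 9409 = 97² → acute
(69,79,62): 62²+69² = 8605 > 6241 = 79² → acute
(70,184,243): 70²+184² = 38756 < 59049 = 243² → obtuse
(181,191,158): 158²+181² = 57725 > 36481 = 191² → acute
3 of the 5 are acute.

3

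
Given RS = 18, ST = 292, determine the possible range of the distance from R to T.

By the triangle inequality, |18 − 292| ≤ RT ≤ 18 + 292.

274 ≤ RT ≤ 310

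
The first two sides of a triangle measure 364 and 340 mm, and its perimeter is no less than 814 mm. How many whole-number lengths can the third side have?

Triangle inequality: 24 < x < 704. Perimeter ≥ 814 gives x ≥ 814 − 364 − 340 = 110.
So 110 ≤ x < 704; integers 110 through 703: 594 values.

594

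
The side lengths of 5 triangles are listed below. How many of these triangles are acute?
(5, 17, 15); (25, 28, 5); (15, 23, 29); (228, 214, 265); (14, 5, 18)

(5,17,15): 5²+15² = 250 < 289 = 17² → obtuse
(25,28,5): 5²+25² = 650 < 784 = 28² → obtuse
(15,23,29): 15²+23² = 754 < 841 = 29² → obtuse
(228,214,265): 214²+228² = 97780 > 70225 = 265² → acute
(14,5,18): 5²+14² = 221 < 324 = 18² → obtuse
1 of the 5 is acute.

1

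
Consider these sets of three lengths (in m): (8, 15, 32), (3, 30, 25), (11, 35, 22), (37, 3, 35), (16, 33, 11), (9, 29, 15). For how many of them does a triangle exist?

1

(8,15,32): 8+15 ≤ 32 → not valid
(3,25,30): 3+25 ≤ 30 → not valid
(11,22,35): 11+22 ≤ 35 → not valid
(3,35,37): 3+35 > 37 → valid
(11,16,33): 11+16 ≤ 33 → not valid
(9,15,29): 9+15 ≤ 29 → not valid
1 of the 6 triples forms a triangle.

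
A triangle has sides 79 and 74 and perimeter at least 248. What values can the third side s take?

95 ≤ s < 153

Triangle inequality alone gives 5 < s < 153.
The perimeter condition gives s ≥ 248 − 79 − 74 = 95.
Intersecting the two: 95 ≤ s < 153.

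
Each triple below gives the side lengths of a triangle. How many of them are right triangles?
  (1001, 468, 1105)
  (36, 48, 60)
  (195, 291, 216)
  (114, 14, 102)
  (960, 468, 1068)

(1001,468,1105): 468²+1001² = 1221025 = 1105² → right
(36,48,60): 36²+48² = 3600 = 60² → right
(195,291,216): 195²+216² = 84681 = 291² → right
(114,14,102): 14²+102² = 10600 < 12996 = 114² → obtuse
(960,468,1068): 468²+960² = 1140624 = 1068² → right
4 of the 5 are right.

4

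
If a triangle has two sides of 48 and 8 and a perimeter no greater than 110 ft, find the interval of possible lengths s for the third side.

40 < s ≤ 54 ft

Triangle inequality alone gives 40 < s < 56.
The perimeter condition gives s ≤ 110 − 48 − 8 = 54.
Intersecting the two: 40 < s ≤ 54.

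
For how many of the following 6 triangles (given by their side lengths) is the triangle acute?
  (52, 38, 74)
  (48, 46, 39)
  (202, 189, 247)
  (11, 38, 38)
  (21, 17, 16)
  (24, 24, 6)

5

(52,38,74): 38²+52² = 4148 < 5476 = 74² → obtuse
(48,46,39): 39²+46² = 3637 > 2304 = 48² → acute
(202,189,247): 189²+202² = 76525 > 61009 = 247² → acute
(11,38,38): 11²+38² = 1565 > 1444 = 38² → acute
(21,17,16): 16²+17² = 545 > 441 = 21² → acute
(24,24,6): 6²+24² = 612 > 576 = 24² → acute
5 of the 6 are acute.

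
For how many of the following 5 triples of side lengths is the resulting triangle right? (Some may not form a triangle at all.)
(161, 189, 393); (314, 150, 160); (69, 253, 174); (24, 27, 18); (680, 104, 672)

1

(161,189,393): 161+189 ≤ 393, not a triangle
(314,150,160): 150+160 ≤ 314, not a triangle
(69,253,174): 69+174 ≤ 253, not a triangle
(24,27,18): 18²+24² = 900 > 729 = 27² → acute
(680,104,672): 104²+672² = 462400 = 680² → right
1 of the 5 is right.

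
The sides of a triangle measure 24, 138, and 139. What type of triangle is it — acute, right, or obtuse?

Compare the square of the longest side to the sum of squares of the other two: 24² + 138² = 19620 > 19321 = 139².

acute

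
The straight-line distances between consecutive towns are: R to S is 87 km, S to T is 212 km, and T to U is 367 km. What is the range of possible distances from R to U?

The maximum is all hops collinear in one direction: 87 + 212 + 367 = 666.
The longest hop is 367; the others sum to 299. Folding the others back against it leaves at least 367 − 299 = 68.

68 ≤ RU ≤ 666 km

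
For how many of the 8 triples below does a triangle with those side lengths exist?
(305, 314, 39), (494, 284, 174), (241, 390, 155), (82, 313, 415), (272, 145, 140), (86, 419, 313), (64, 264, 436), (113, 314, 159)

3

(39,305,314): 39+305 > 314 → valid
(174,284,494): 174+284 ≤ 494 → not valid
(155,241,390): 155+241 > 390 → valid
(82,313,415): 82+313 ≤ 415 → not valid
(140,145,272): 140+145 > 272 → valid
(86,313,419): 86+313 ≤ 419 → not valid
(64,264,436): 64+264 ≤ 436 → not valid
(113,159,314): 113+159 ≤ 314 → not valid
3 of the 8 triples form a triangle.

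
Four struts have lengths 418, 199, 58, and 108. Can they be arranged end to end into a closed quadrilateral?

No

For a quadrilateral, each side must be shorter than the sum of the others.
Here the longest side is 418, but the remaining 3 sides sum to only 365.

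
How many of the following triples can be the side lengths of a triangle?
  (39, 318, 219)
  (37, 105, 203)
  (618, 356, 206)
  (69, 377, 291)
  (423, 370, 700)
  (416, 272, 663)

2

(39,219,318): 39+219 ≤ 318 → not valid
(37,105,203): 37+105 ≤ 203 → not valid
(206,356,618): 206+356 ≤ 618 → not valid
(69,291,377): 69+291 ≤ 377 → not valid
(370,423,700): 370+423 > 700 → valid
(272,416,663): 272+416 > 663 → valid
2 of the 6 triples form a triangle.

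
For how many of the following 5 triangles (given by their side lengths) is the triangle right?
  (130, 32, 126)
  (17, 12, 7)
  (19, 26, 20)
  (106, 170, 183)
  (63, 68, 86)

1

(130,32,126): 32²+126² = 16900 = 130² → right
(17,12,7): 7²+12² = 193 < 289 = 17² → obtuse
(19,26,20): 19²+20² = 761 > 676 = 26² → acute
(106,170,183): 106²+170² = 40136 > 33489 = 183² → acute
(63,68,86): 63²+68² = 8593 > 7396 = 86² → acute
1 of the 5 is right.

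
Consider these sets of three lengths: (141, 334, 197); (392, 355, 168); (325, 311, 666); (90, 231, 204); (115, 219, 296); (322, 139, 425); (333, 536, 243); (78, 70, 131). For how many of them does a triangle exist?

(141,197,334): 141+197 > 334 → valid
(168,355,392): 168+355 > 392 → valid
(311,325,666): 311+325 ≤ 666 → not valid
(90,204,231): 90+204 > 231 → valid
(115,219,296): 115+219 > 296 → valid
(139,322,425): 139+322 > 425 → valid
(243,333,536): 243+333 > 536 → valid
(70,78,131): 70+78 > 131 → valid
7 of the 8 triples form a triangle.

7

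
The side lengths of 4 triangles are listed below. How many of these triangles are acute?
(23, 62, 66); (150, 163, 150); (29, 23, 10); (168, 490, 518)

(23,62,66): 23²+62² = 4373 > 4356 = 66² → acute
(150,163,150): 150²+150² = 45000 > 26569 = 163² → acute
(29,23,10): 10²+23² = 629 < 841 = 29² → obtuse
(168,490,518): 168²+490² = 268324 = 518² → right
2 of the 4 are acute.

2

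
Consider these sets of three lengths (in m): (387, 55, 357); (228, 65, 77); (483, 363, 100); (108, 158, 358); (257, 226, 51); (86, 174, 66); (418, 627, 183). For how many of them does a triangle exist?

(55,357,387): 55+357 > 387 → valid
(65,77,228): 65+77 ≤ 228 → not valid
(100,363,483): 100+363 ≤ 483 → not valid
(108,158,358): 108+158 ≤ 358 → not valid
(51,226,257): 51+226 > 257 → valid
(66,86,174): 66+86 ≤ 174 → not valid
(183,418,627): 183+418 ≤ 627 → not valid
2 of the 7 triples form a triangle.

2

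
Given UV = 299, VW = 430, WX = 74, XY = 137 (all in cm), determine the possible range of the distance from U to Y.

0 ≤ UY ≤ 940 cm

The maximum is all hops collinear in one direction: 299 + 430 + 74 + 137 = 940.
The longest hop is 430; the others sum to 510. Since 430 ≤ 510, the path can fold back on itself completely, so the minimum distance is 0.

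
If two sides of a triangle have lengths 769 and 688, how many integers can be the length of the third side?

The third side lies in the open interval (81, 1457).
Integers from 82 to 1456 inclusive: 1456 − 82 + 1 = 1375.

1375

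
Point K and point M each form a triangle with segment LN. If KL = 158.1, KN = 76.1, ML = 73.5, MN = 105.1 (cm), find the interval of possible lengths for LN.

From triangle KLN: |158.1 − 76.1| < LN < 158.1 + 76.1, i.e. 82.0 < LN < 234.2.
From triangle MLN: 31.6 < LN < 178.6.
Both must hold, so LN lies in the intersection.

82.0 < LN < 178.6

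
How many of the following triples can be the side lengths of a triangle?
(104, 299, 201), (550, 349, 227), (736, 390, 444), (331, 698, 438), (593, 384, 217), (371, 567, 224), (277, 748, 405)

(104,201,299): 104+201 > 299 → valid
(227,349,550): 227+349 > 550 → valid
(390,444,736): 390+444 > 736 → valid
(331,438,698): 331+438 > 698 → valid
(217,384,593): 217+384 > 593 → valid
(224,371,567): 224+371 > 567 → valid
(277,405,748): 277+405 ≤ 748 → not valid
6 of the 7 triples form a triangle.

6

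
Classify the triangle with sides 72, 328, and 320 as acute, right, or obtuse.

right

Compare the square of the longest side to the sum of squares of the other two: 72² + 320² = 107584 = 328².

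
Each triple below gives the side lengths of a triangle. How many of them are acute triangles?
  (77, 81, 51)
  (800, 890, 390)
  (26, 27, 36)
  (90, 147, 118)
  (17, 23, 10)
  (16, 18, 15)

(77,81,51): 51²+77² = 8530 > 6561 = 81² → acute
(800,890,390): 390²+800² = 792100 = 890² → right
(26,27,36): 26²+27² = 1405 > 1296 = 36² → acute
(90,147,118): 90²+118² = 22024 > 21609 = 147² → acute
(17,23,10): 10²+17² = 389 < 529 = 23² → obtuse
(16,18,15): 15²+16² = 481 > 324 = 18² → acute
4 of the 6 are acute.

4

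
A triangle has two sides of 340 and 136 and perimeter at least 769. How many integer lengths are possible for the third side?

Triangle inequality: 204 < x < 476. Perimeter ≥ 769 gives x ≥ 769 − 340 − 136 = 293.
So 293 ≤ x < 476; integers 293 through 475: 183 values.

183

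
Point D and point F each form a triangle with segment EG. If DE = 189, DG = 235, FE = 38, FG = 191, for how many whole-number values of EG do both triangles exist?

From triangle DEG: 46 < EG < 424.
From triangle FEG: 153 < EG < 229.
Intersection: 153 < EG < 229, so integers 154 through 228: 75 values.

75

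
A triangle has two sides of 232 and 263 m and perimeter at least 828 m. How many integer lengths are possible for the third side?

162

Triangle inequality: 31 < x < 495. Perimeter ≥ 828 gives x ≥ 828 − 232 − 263 = 333.
So 333 ≤ x < 495; integers 333 through 494: 162 values.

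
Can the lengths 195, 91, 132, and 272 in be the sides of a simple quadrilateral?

Yes

A quadrilateral exists iff every side is shorter than the sum of the others — equivalently, the longest side is less than the sum of the rest.
Longest side 272 < 418 (sum of the remaining 3), so yes.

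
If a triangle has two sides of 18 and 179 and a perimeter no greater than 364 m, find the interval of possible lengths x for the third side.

Triangle inequality alone gives 161 < x < 197.
The perimeter condition gives x ≤ 364 − 18 − 179 = 167.
Intersecting the two: 161 < x ≤ 167.

161 < x ≤ 167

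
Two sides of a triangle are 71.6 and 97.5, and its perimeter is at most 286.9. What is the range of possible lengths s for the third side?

25.9 < s ≤ 117.8

Triangle inequality alone gives 25.9 < s < 169.1.
The perimeter condition gives s ≤ 286.9 − 71.6 − 97.5 = 117.8.
Intersecting the two: 25.9 < s ≤ 117.8.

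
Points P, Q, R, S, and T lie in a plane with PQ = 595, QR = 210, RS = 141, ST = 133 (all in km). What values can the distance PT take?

111 ≤ PT ≤ 1079 km

The maximum is all hops collinear in one direction: 595 + 210 + 141 + 133 = 1079.
The longest hop is 595; the others sum to 484. Folding the others back against it leaves at least 595 − 484 = 111.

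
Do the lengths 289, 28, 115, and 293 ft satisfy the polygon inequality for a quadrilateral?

A quadrilateral exists iff every side is shorter than the sum of the others — equivalently, the longest side is less than the sum of the rest.
Longest side 293 < 432 (sum of the remaining 3), so yes.

Yes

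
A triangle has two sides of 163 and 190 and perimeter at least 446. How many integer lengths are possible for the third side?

Triangle inequality: 27 < x < 353. Perimeter ≥ 446 gives x ≥ 446 − 163 − 190 = 93.
So 93 ≤ x < 353; integers 93 through 352: 260 values.

260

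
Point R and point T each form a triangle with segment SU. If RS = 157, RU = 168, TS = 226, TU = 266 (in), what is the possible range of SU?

40 < SU < 325

From triangle RSU: |157 − 168| < SU < 157 + 168, i.e. 11 < SU < 325.
From triangle TSU: 40 < SU < 492.
Both must hold, so SU lies in the intersection.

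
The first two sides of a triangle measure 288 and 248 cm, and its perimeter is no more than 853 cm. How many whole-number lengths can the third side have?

Triangle inequality: 40 < x < 536. Perimeter ≤ 853 gives x ≤ 853 − 288 − 248 = 317.
So 40 < x ≤ 317; integers 41 through 317: 277 values.

277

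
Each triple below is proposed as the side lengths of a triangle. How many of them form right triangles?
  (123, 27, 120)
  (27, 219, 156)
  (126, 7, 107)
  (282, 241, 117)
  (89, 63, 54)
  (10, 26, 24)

2

(123,27,120): 27²+120² = 15129 = 123² → right
(27,219,156): 27+156 ≤ 219, not a triangle
(126,7,107): 7+107 ≤ 126, not a triangle
(282,241,117): 117²+241² = 71770 < 79524 = 282² → obtuse
(89,63,54): 54²+63² = 6885 < 7921 = 89² → obtuse
(10,26,24): 10²+24² = 676 = 26² → right
2 of the 6 are right.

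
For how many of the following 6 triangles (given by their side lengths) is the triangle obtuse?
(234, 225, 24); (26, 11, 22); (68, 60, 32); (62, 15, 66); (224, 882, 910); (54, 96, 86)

3

(234,225,24): 24²+225² = 51201 < 54756 = 234² → obtuse
(26,11,22): 11²+22² = 605 < 676 = 26² → obtuse
(68,60,32): 32²+60² = 4624 = 68² → right
(62,15,66): 15²+62² = 4069 < 4356 = 66² → obtuse
(224,882,910): 224²+882² = 828100 = 910² → right
(54,96,86): 54²+86² = 10312 > 9216 = 96² → acute
3 of the 6 are obtuse.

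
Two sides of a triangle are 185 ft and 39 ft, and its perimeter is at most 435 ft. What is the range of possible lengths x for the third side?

Triangle inequality alone gives 146 < x < 224.
The perimeter condition gives x ≤ 435 − 185 − 39 = 211.
Intersecting the two: 146 < x ≤ 211.

146 < x ≤ 211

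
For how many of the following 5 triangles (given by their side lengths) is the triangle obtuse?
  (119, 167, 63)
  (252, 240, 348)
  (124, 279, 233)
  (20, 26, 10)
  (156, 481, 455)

3

(119,167,63): 63²+119² = 18130 < 27889 = 167² → obtuse
(252,240,348): 240²+252² = 121104 = 348² → right
(124,279,233): 124²+233² = 69665 < 77841 = 279² → obtuse
(20,26,10): 10²+20² = 500 < 676 = 26² → obtuse
(156,481,455): 156²+455² = 231361 = 481² → right
3 of the 5 are obtuse.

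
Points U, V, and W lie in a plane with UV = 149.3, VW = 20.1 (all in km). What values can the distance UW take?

By the triangle inequality, |149.3 − 20.1| ≤ UW ≤ 149.3 + 20.1.

129.2 ≤ UW ≤ 169.4 km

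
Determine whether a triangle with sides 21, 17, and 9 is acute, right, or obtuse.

Compare the square of the longest side to the sum of squares of the other two: 9² + 17² = 370 < 441 = 21².

obtuse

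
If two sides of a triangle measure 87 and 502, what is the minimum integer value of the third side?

The third side must be strictly greater than |87 − 502| = 415.
The smallest integer above 415 is 416.

416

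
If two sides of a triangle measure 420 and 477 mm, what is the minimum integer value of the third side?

58

The third side must be strictly greater than |420 − 477| = 57.
The smallest integer above 57 is 58.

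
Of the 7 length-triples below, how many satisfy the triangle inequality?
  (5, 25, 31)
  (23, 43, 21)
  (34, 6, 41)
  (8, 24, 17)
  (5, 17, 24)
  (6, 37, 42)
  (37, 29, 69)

(5,25,31): 5+25 ≤ 31 → not valid
(21,23,43): 21+23 > 43 → valid
(6,34,41): 6+34 ≤ 41 → not valid
(8,17,24): 8+17 > 24 → valid
(5,17,24): 5+17 ≤ 24 → not valid
(6,37,42): 6+37 > 42 → valid
(29,37,69): 29+37 ≤ 69 → not valid
3 of the 7 triples form a triangle.

3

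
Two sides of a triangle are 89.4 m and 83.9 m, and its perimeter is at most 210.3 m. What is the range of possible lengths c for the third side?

5.5 < c ≤ 37.0 m

Triangle inequality alone gives 5.5 < c < 173.3.
The perimeter condition gives c ≤ 210.3 − 89.4 − 83.9 = 37.0.
Intersecting the two: 5.5 < c ≤ 37.0.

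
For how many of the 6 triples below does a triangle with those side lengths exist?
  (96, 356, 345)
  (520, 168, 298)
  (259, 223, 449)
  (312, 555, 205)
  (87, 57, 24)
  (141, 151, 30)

3

(96,345,356): 96+345 > 356 → valid
(168,298,520): 168+298 ≤ 520 → not valid
(223,259,449): 223+259 > 449 → valid
(205,312,555): 205+312 ≤ 555 → not valid
(24,57,87): 24+57 ≤ 87 → not valid
(30,141,151): 30+141 > 151 → valid
3 of the 6 triples form a triangle.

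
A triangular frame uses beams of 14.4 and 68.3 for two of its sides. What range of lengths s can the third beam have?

53.9 < s < 82.7

By the triangle inequality, s must be less than 14.4 + 68.3 = 82.7 and greater than |14.4 − 68.3| = 53.9.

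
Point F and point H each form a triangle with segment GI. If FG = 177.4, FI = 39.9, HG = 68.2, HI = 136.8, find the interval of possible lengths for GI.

137.5 < GI < 205.0

From triangle FGI: |177.4 − 39.9| < GI < 177.4 + 39.9, i.e. 137.5 < GI < 217.3.
From triangle HGI: 68.6 < GI < 205.0.
Both must hold, so GI lies in the intersection.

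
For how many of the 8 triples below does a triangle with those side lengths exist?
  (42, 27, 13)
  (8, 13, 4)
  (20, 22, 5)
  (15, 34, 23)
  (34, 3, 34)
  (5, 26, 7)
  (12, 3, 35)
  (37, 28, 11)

(13,27,42): 13+27 ≤ 42 → not valid
(4,8,13): 4+8 ≤ 13 → not valid
(5,20,22): 5+20 > 22 → valid
(15,23,34): 15+23 > 34 → valid
(3,34,34): 3+34 > 34 → valid
(5,7,26): 5+7 ≤ 26 → not valid
(3,12,35): 3+12 ≤ 35 → not valid
(11,28,37): 11+28 > 37 → valid
4 of the 8 triples form a triangle.

4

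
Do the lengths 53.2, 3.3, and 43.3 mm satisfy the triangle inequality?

The longest side is 53.2, but the other two sum to only 46.6.
46.6 < 53.2, so the triangle inequality fails.

No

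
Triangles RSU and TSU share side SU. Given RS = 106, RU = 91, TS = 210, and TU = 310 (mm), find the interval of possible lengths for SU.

From triangle RSU: |106 − 91| < SU < 106 + 91, i.e. 15 < SU < 197.
From triangle TSU: 100 < SU < 520.
Both must hold, so SU lies in the intersection.

100 < SU < 197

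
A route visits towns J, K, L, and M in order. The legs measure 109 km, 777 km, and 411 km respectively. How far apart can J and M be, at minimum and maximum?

257 ≤ JM ≤ 1297 km

The maximum is all hops collinear in one direction: 109 + 777 + 411 = 1297.
The longest hop is 777; the others sum to 520. Folding the others back against it leaves at least 777 − 520 = 257.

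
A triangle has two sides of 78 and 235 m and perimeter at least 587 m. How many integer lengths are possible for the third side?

Triangle inequality: 157 < x < 313. Perimeter ≥ 587 gives x ≥ 587 − 78 − 235 = 274.
So 274 ≤ x < 313; integers 274 through 312: 39 values.

39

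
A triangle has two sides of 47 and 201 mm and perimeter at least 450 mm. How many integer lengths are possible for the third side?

Triangle inequality: 154 < x < 248. Perimeter ≥ 450 gives x ≥ 450 − 47 − 201 = 202.
So 202 ≤ x < 248; integers 202 through 247: 46 values.

46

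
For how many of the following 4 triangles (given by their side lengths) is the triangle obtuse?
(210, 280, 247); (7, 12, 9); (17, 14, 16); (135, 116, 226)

(210,280,247): 210²+247² = 105109 > 78400 = 280² → acute
(7,12,9): 7²+9² = 130 < 144 = 12² → obtuse
(17,14,16): 14²+16² = 452 > 289 = 17² → acute
(135,116,226): 116²+135² = 31681 < 51076 = 226² → obtuse
2 of the 4 are obtuse.

2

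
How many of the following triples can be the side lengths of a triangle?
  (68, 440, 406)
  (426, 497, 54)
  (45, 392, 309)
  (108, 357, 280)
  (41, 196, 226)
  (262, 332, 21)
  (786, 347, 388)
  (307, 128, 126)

(68,406,440): 68+406 > 440 → valid
(54,426,497): 54+426 ≤ 497 → not valid
(45,309,392): 45+309 ≤ 392 → not valid
(108,280,357): 108+280 > 357 → valid
(41,196,226): 41+196 > 226 → valid
(21,262,332): 21+262 ≤ 332 → not valid
(347,388,786): 347+388 ≤ 786 → not valid
(126,128,307): 126+128 ≤ 307 → not valid
3 of the 8 triples form a triangle.

3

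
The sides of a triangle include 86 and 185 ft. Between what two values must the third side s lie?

By the triangle inequality, s must be less than 86 + 185 = 271 and greater than |86 − 185| = 99.

99 < s < 271 (ft)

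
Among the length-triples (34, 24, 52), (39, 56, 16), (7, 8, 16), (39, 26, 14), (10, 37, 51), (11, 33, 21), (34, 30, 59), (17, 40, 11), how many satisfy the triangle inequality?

(24,34,52): 24+34 > 52 → valid
(16,39,56): 16+39 ≤ 56 → not valid
(7,8,16): 7+8 ≤ 16 → not valid
(14,26,39): 14+26 > 39 → valid
(10,37,51): 10+37 ≤ 51 → not valid
(11,21,33): 11+21 ≤ 33 → not valid
(30,34,59): 30+34 > 59 → valid
(11,17,40): 11+17 ≤ 40 → not valid
3 of the 8 triples form a triangle.

3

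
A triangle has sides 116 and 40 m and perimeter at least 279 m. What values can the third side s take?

123 ≤ s < 156 m

Triangle inequality alone gives 76 < s < 156.
The perimeter condition gives s ≥ 279 − 116 − 40 = 123.
Intersecting the two: 123 ≤ s < 156.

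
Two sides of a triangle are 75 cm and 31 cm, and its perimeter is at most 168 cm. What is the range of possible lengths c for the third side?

Triangle inequality alone gives 44 < c < 106.
The perimeter condition gives c ≤ 168 − 75 − 31 = 62.
Intersecting the two: 44 < c ≤ 62.

44 < c ≤ 62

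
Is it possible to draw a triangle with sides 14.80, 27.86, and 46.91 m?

The longest side is 46.91, but the other two sum to only 42.66.
42.66 < 46.91, so the triangle inequality fails.

No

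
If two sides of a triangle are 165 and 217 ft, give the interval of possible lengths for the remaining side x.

By the triangle inequality, x must be less than 165 + 217 = 382 and greater than |165 − 217| = 52.

52 < x < 382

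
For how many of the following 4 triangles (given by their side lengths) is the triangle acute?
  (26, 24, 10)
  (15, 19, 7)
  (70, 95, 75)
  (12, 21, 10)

1

(26,24,10): 10²+24² = 676 = 26² → right
(15,19,7): 7²+15² = 274 < 361 = 19² → obtuse
(70,95,75): 70²+75² = 10525 > 9025 = 95² → acute
(12,21,10): 10²+12² = 244 < 441 = 21² → obtuse
1 of the 4 is acute.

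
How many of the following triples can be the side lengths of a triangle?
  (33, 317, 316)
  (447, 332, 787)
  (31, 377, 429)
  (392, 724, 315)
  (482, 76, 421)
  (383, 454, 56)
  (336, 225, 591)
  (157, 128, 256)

3

(33,316,317): 33+316 > 317 → valid
(332,447,787): 332+447 ≤ 787 → not valid
(31,377,429): 31+377 ≤ 429 → not valid
(315,392,724): 315+392 ≤ 724 → not valid
(76,421,482): 76+421 > 482 → valid
(56,383,454): 56+383 ≤ 454 → not valid
(225,336,591): 225+336 ≤ 591 → not valid
(128,157,256): 128+157 > 256 → valid
3 of the 8 triples form a triangle.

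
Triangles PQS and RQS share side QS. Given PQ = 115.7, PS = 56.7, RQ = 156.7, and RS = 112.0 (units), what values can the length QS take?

59.0 < QS < 172.4

From triangle PQS: |115.7 − 56.7| < QS < 115.7 + 56.7, i.e. 59.0 < QS < 172.4.
From triangle RQS: 44.7 < QS < 268.7.
Both must hold, so QS lies in the intersection.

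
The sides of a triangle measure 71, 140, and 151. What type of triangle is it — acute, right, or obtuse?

acute

Compare the square of the longest side to the sum of squares of the other two: 71² + 140² = 24641 > 22801 = 151².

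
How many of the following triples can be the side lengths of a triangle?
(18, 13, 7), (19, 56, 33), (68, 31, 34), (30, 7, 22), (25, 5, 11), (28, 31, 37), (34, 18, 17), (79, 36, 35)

(7,13,18): 7+13 > 18 → valid
(19,33,56): 19+33 ≤ 56 → not valid
(31,34,68): 31+34 ≤ 68 → not valid
(7,22,30): 7+22 ≤ 30 → not valid
(5,11,25): 5+11 ≤ 25 → not valid
(28,31,37): 28+31 > 37 → valid
(17,18,34): 17+18 > 34 → valid
(35,36,79): 35+36 ≤ 79 → not valid
3 of the 8 triples form a triangle.

3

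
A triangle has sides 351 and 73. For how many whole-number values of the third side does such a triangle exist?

The third side lies in the open interval (278, 424).
Integers from 279 to 423 inclusive: 423 − 279 + 1 = 145.

145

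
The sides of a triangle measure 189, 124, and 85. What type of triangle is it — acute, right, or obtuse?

Compare the square of the longest side to the sum of squares of the other two: 85² + 124² = 22601 < 35721 = 189².

obtuse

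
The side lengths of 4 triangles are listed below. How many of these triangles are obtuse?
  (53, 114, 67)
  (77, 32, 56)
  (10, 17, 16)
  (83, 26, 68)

3

(53,114,67): 53²+67² = 7298 < 12996 = 114² → obtuse
(77,32,56): 32²+56² = 4160 < 5929 = 77² → obtuse
(10,17,16): 10²+16² = 356 > 289 = 17² → acute
(83,26,68): 26²+68² = 5300 < 6889 = 83² → obtuse
3 of the 4 are obtuse.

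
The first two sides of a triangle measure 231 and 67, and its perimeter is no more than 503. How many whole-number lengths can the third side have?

Triangle inequality: 164 < x < 298. Perimeter ≤ 503 gives x ≤ 503 − 231 − 67 = 205.
So 164 < x ≤ 205; integers 165 through 205: 41 values.

41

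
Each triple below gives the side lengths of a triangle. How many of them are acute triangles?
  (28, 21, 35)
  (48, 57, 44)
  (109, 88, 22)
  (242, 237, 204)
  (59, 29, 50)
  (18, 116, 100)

2

(28,21,35): 21²+28² = 1225 = 35² → right
(48,57,44): 44²+48² = 4240 > 3249 = 57² → acute
(109,88,22): 22²+88² = 8228 < 11881 = 109² → obtuse
(242,237,204): 204²+237² = 97785 > 58564 = 242² → acute
(59,29,50): 29²+50² = 3341 < 3481 = 59² → obtuse
(18,116,100): 18²+100² = 10324 < 13456 = 116² → obtuse
2 of the 6 are acute.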